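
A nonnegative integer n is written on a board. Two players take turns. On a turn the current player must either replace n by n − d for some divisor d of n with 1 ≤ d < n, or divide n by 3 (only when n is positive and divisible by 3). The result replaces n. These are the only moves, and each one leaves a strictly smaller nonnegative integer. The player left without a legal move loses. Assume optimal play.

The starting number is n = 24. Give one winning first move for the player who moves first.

Label each position W (a win for the player to move) or L (a loss). A position with no legal move is L; any other position is W exactly when some move reaches an L, and L when every move reaches a W.
n=0: no move → L
n=1: no move → L
n=2: can move to 1, which is L ⇒ W
n=3: can move to 1, which is L ⇒ W
n=4: moves to 2(W), 3(W); every one is W ⇒ L
n=5: can move to 4, which is L ⇒ W
n=6: can move to 4, which is L ⇒ W
n=7: the only move is to 6(W), a W ⇒ L
n=8: can move to 4, which is L ⇒ W
n=9: moves to 3(W), 6(W), 8(W); every one is W ⇒ L
n=10: can move to 9, which is L ⇒ W
n=11: the only move is to 10(W), a W ⇒ L
n=12: can move to 4, which is L ⇒ W
n=13: the only move is to 12(W), a W ⇒ L
n=14: can move to 7, which is L ⇒ W
n=15: moves to 5(W), 10(W), 12(W), 14(W); every one is W ⇒ L
n=16: can move to 15, which is L ⇒ W
n=17: the only move is to 16(W), a W ⇒ L
n=18: can move to 9, which is L ⇒ W
n=19: the only move is to 18(W), a W ⇒ L
n=20: can move to 15, which is L ⇒ W
n=21: can move to 7, which is L ⇒ W
n=22: can move to 11, which is L ⇒ W
n=23: the only move is to 22(W), a W ⇒ L
n=24: can move to 23, which is L ⇒ W
From 24, the L positions reachable in one move are: 23.

Move to 23.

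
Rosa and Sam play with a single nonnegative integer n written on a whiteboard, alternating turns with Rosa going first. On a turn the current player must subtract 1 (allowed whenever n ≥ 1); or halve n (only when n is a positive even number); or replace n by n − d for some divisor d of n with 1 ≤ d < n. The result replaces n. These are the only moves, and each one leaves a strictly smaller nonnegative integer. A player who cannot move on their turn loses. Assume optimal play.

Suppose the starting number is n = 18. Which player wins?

Rosa wins.

Label each position W (a win for the player to move) or L (a loss). A position with no legal move is L; any other position is W exactly when some move reaches an L, and L when every move reaches a W.
n=0: no move → L
n=1: reaches L-position 0 → W
n=2: only reaches 1(W), which is W → L
n=3: reaches L-position 2 → W
n=4: reaches L-position 2 → W
n=5: only reaches 4(W), which is W → L
n=6: reaches L-position 5 → W
n=7: only reaches 6(W), which is W → L
n=8: reaches L-position 7 → W
n=9: only reaches 6(W), 8(W), all W → L
n=10: reaches L-position 5 → W
n=11: only reaches 10(W), which is W → L
n=12: reaches L-position 9 → W
n=13: only reaches 12(W), which is W → L
n=14: reaches L-position 7 → W
n=15: only reaches 10(W), 12(W), 14(W), all W → L
n=16: reaches L-position 15 → W
n=17: only reaches 16(W), which is W → L
n=18: reaches L-position 9 → W
From 18 Rosa can move to 9, reaching an L position.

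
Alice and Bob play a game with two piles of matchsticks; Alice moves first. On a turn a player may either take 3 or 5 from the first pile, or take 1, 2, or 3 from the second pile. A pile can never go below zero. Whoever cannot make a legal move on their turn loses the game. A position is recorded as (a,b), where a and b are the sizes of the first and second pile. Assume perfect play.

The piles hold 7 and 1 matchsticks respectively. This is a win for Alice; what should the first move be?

Classify positions by backward induction: terminal positions (no move available) are L. From any other position, the mover wins iff some move reaches an L.
No move ever increases a pile, so every position that can arise here has a ≤ 7 and b ≤ 1; it is enough to label the cells with 0 ≤ a ≤ 7 and 0 ≤ b ≤ 1.
Every move lowers a or b (never raises either), so fill the grid row by row in increasing a, and left to right within a row: each cell's successors are then already labelled.
      b=0  b=1
a=0:    L    W
a=1:    L    W
a=2:    L    W
a=3:    W    L
a=4:    W    L
a=5:    W    L
a=6:    W    W
a=7:    W    W
Cells with no legal move (terminal, hence L): (0,0), (1,0), (2,0).
The remaining L cells, each justified by listing all of its moves:
(3,1): moves to (0,1)(W), (3,0)(W); every one is W ⇒ L
(4,1): moves to (1,1)(W), (4,0)(W); every one is W ⇒ L
(5,1): moves to (2,1)(W), (0,1)(W), (5,0)(W); every one is W ⇒ L
Every other cell has at least one move into one of the L cells above, so it is W.
From (7,1), the L positions reachable in one move are: (4,1).

Move to (4,1).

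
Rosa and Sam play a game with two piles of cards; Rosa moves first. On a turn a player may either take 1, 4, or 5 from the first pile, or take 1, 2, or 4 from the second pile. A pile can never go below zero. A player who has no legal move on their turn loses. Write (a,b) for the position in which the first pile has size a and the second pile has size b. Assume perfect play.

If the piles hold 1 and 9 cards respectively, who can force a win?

Use the standard recursion: the mover loses at a terminal position; elsewhere, the mover wins exactly when some move hands the opponent an L position.
No move ever increases a pile, so every position that can arise here has a ≤ 1 and b ≤ 9; it is enough to label the cells with 0 ≤ a ≤ 1 and 0 ≤ b ≤ 9.
Every move lowers a or b (never raises either), so fill the grid row by row in increasing a, and left to right within a row: each cell's successors are then already labelled.
      b=0  b=1  b=2  b=3  b=4  b=5  b=6  b=7  b=8  b=9
a=0:    L    W    W    L    W    W    L    W    W    L
a=1:    W    L    W    W    L    W    W    L    W    W
Cells with no legal move (terminal, hence L): (0,0).
The remaining L cells, each justified by listing all of its moves:
(0,3): only reaches (0,2)(W), (0,1)(W), all W → L
(0,6): only reaches (0,5)(W), (0,4)(W), (0,2)(W), all W → L
(0,9): only reaches (0,8)(W), (0,7)(W), (0,5)(W), all W → L
(1,1): only reaches (0,1)(W), (1,0)(W), all W → L
(1,4): only reaches (0,4)(W), (1,3)(W), (1,2)(W), (1,0)(W), all W → L
(1,7): only reaches (0,7)(W), (1,6)(W), (1,5)(W), (1,3)(W), all W → L
Every other cell has at least one move into one of the L cells above, so it is W.
From (1,9) Rosa can move to (0,9), reaching an L position.

Rosa wins.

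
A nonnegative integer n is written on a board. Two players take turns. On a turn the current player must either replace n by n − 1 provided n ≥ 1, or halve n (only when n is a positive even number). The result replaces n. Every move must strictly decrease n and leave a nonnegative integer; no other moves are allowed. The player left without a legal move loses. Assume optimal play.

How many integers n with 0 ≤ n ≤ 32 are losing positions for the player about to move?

Build the W/L table. Terminal = L. A non-terminal position is W if it has a move to some L; otherwise it is L.
n=0: no move → L
n=1: reaches L-position 0 → W
n=2: only reaches 1(W), which is W → L
n=3: reaches L-position 2 → W
n=4: reaches L-position 2 → W
n=5: only reaches 4(W), which is W → L
n=6: reaches L-position 5 → W
n=7: only reaches 6(W), which is W → L
n=8: reaches L-position 7 → W
n=9: only reaches 8(W), which is W → L
n=10: reaches L-position 5 → W
n=11: only reaches 10(W), which is W → L
n=12: reaches L-position 11 → W
n=13: only reaches 12(W), which is W → L
n=14: reaches L-position 7 → W
n=15: only reaches 14(W), which is W → L
n=16: reaches L-position 15 → W
n=17: only reaches 16(W), which is W → L
n=18: reaches L-position 9 → W
n=19: only reaches 18(W), which is W → L
n=20: reaches L-position 19 → W
n=21: only reaches 20(W), which is W → L
n=22: reaches L-position 11 → W
n=23: only reaches 22(W), which is W → L
n=24: reaches L-position 23 → W
n=25: only reaches 24(W), which is W → L
n=26: reaches L-position 13 → W
n=27: only reaches 26(W), which is W → L
n=28: reaches L-position 27 → W
n=29: only reaches 28(W), which is W → L
n=30: reaches L-position 15 → W
n=31: only reaches 30(W), which is W → L
n=32: reaches L-position 31 → W
L entries with 0 ≤ n ≤ 32: n = 0, 2, 5, 7, 9, 11, 13, 15, 17, 19, 21, 23, 25, 27, 29, 31; that makes 16.

16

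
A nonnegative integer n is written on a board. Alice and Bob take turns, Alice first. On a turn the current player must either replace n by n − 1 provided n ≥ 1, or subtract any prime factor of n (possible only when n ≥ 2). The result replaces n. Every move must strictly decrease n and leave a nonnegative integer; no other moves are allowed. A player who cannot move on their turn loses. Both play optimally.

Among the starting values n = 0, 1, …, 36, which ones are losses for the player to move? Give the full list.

0, 4, 8, 12, 16, 20, 24, 28, 32, 36

Compute win/loss labels from the base case upward. A position with no move is L. Any other position is W if it can reach an L in one move, else L.
n=0: no move → L
n=1: can move to 0, which is L ⇒ W
n=2: can move to 0, which is L ⇒ W
n=3: can move to 0, which is L ⇒ W
n=4: moves to 2(W), 3(W); every one is W ⇒ L
n=5: can move to 0, which is L ⇒ W
n=6: can move to 4, which is L ⇒ W
n=7: can move to 0, which is L ⇒ W
n=8: moves to 6(W), 7(W); every one is W ⇒ L
n=9: can move to 8, which is L ⇒ W
n=10: can move to 8, which is L ⇒ W
n=11: can move to 0, which is L ⇒ W
n=12: moves to 9(W), 10(W), 11(W); every one is W ⇒ L
n=13: can move to 0, which is L ⇒ W
n=14: can move to 12, which is L ⇒ W
n=15: can move to 12, which is L ⇒ W
n=16: moves to 14(W), 15(W); every one is W ⇒ L
n=17: can move to 0, which is L ⇒ W
n=18: can move to 16, which is L ⇒ W
n=19: can move to 0, which is L ⇒ W
n=20: moves to 15(W), 18(W), 19(W); every one is W ⇒ L
n=21: can move to 20, which is L ⇒ W
n=22: can move to 20, which is L ⇒ W
n=23: can move to 0, which is L ⇒ W
n=24: moves to 21(W), 22(W), 23(W); every one is W ⇒ L
n=25: can move to 20, which is L ⇒ W
n=26: can move to 24, which is L ⇒ W
n=27: can move to 24, which is L ⇒ W
n=28: moves to 21(W), 26(W), 27(W); every one is W ⇒ L
n=29: can move to 0, which is L ⇒ W
n=30: can move to 28, which is L ⇒ W
n=31: can move to 0, which is L ⇒ W
n=32: moves to 30(W), 31(W); every one is W ⇒ L
n=33: can move to 32, which is L ⇒ W
n=34: can move to 32, which is L ⇒ W
n=35: can move to 28, which is L ⇒ W
n=36: moves to 33(W), 34(W), 35(W); every one is W ⇒ L
Reading off the rows marked L gives the requested list; there are 10 such values of n.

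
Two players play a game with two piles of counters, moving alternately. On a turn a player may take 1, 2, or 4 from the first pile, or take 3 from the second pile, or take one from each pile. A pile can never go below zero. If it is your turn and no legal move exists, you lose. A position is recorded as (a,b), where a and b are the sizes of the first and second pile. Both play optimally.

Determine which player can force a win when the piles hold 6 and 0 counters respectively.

The second player wins.

Compute win/loss labels from the base case upward. A position with no move is L. Any other position is W if it can reach an L in one move, else L.
No move ever increases a pile, so every position that can arise here has a ≤ 6 and b ≤ 0; it is enough to label the cells with 0 ≤ a ≤ 6 and 0 ≤ b ≤ 0.
Every move lowers a or b (never raises either), so fill the grid row by row in increasing a, and left to right within a row: each cell's successors are then already labelled.
      b=0
a=0:    L
a=1:    W
a=2:    W
a=3:    L
a=4:    W
a=5:    W
a=6:    L
Cells with no legal move (terminal, hence L): (0,0).
The remaining L cells, each justified by listing all of its moves:
(3,0): →(2,0)(W), (1,0)(W) — all W, so L
(6,0): →(5,0)(W), (4,0)(W), (2,0)(W) — all W, so L
Every other cell has at least one move into one of the L cells above, so it is W.
Every move from (6,0) reaches a W position, so the mover loses.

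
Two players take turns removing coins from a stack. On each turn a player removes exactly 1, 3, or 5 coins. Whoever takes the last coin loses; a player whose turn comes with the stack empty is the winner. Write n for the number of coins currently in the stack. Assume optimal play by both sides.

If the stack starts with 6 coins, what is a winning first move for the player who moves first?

Build the W/L table. Terminal = W. A non-terminal position is W if it has a move to some L; otherwise it is L.
n=0: no move; the opponent has just taken the last coin and therefore loses → W
n=1: the only move is to 0(W), a W ⇒ L
n=2: can move to 1, which is L ⇒ W
n=3: moves to 2(W), 0(W); every one is W ⇒ L
n=4: can move to 3, which is L ⇒ W
n=5: moves to 4(W), 2(W), 0(W); every one is W ⇒ L
n=6: can move to 5, which is L ⇒ W
From 6, the L positions reachable in one move are: 5, 3, 1. Any move reaching one of these is winning.

Remove 1, leaving 5.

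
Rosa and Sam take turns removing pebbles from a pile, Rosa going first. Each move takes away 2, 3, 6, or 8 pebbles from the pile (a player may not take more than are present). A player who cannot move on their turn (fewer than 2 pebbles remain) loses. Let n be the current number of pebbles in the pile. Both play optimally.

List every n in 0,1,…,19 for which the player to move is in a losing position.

Positions with no move are L. A position that does have a move is losing for the player to move precisely when every available move leads to a winning position for the opponent. Fill in the labels:
n=0: no move → L
n=1: no move → L
n=2: reaches L-position 0 → W
n=3: reaches L-position 1 → W
n=4: reaches L-position 1 → W
n=5: only reaches 3(W), 2(W), all W → L
n=6: reaches L-position 0 → W
n=7: reaches L-position 5 → W
n=8: reaches L-position 5 → W
n=9: reaches L-position 1 → W
n=10: only reaches 8(W), 7(W), 4(W), 2(W), all W → L
n=11: reaches L-position 5 → W
n=12: reaches L-position 10 → W
n=13: reaches L-position 10 → W
n=14: only reaches 12(W), 11(W), 8(W), 6(W), all W → L
n=15: only reaches 13(W), 12(W), 9(W), 7(W), all W → L
n=16: reaches L-position 14 → W
n=17: reaches L-position 15 → W
n=18: reaches L-position 15 → W
n=19: only reaches 17(W), 16(W), 13(W), 11(W), all W → L
Reading off the rows marked L gives the requested list; there are 7 such values of n.

0, 1, 5, 10, 14, 15, 19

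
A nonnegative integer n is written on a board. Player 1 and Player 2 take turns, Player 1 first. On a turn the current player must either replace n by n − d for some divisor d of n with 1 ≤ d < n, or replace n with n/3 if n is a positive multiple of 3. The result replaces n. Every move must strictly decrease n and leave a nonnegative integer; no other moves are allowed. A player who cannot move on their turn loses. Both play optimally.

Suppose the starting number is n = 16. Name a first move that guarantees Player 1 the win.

Use the standard recursion: the mover loses at a terminal position; elsewhere, the mover wins exactly when some move hands the opponent an L position.
n=0: no move → L
n=1: no move → L
n=2: →1(L), so W
n=3: →1(L), so W
n=4: →2(W), 3(W) — all W, so L
n=5: →4(L), so W
n=6: →4(L), so W
n=7: →6(W) only, which is W, so L
n=8: →4(L), so W
n=9: →3(W), 6(W), 8(W) — all W, so L
n=10: →9(L), so W
n=11: →10(W) only, which is W, so L
n=12: →4(L), so W
n=13: →12(W) only, which is W, so L
n=14: →7(L), so W
n=15: →5(W), 10(W), 12(W), 14(W) — all W, so L
n=16: →15(L), so W
From 16, the L positions reachable in one move are: 15.

Move to 15.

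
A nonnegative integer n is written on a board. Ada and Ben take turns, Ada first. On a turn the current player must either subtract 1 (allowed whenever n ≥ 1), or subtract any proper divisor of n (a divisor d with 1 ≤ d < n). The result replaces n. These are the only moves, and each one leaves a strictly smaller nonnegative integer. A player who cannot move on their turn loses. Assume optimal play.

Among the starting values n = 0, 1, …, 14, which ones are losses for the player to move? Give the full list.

0, 2, 5, 7, 9, 11, 13

Classify positions by backward induction: terminal positions (no move available) are L. From any other position, the mover wins iff some move reaches an L.
n=0: no move → L
n=1: reaches L-position 0 → W
n=2: only reaches 1(W), which is W → L
n=3: reaches L-position 2 → W
n=4: reaches L-position 2 → W
n=5: only reaches 4(W), which is W → L
n=6: reaches L-position 5 → W
n=7: only reaches 6(W), which is W → L
n=8: reaches L-position 7 → W
n=9: only reaches 6(W), 8(W), all W → L
n=10: reaches L-position 5 → W
n=11: only reaches 10(W), which is W → L
n=12: reaches L-position 9 → W
n=13: only reaches 12(W), which is W → L
n=14: reaches L-position 7 → W
The losing starting values of n are exactly the entries labelled L in this table (7 of them).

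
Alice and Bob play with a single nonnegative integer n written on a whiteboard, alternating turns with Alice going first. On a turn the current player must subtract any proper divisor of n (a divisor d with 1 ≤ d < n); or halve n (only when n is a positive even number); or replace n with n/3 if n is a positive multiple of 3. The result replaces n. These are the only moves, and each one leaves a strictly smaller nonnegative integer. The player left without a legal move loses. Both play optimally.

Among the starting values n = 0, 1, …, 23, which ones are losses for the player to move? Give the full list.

0, 1, 4, 7, 9, 11, 13, 15, 17, 19, 23

Compute win/loss labels from the base case upward. A position with no move is L. Any other position is W if it can reach an L in one move, else L.
n=0: no move → L
n=1: no move → L
n=2: →1(L), so W
n=3: →1(L), so W
n=4: →2(W), 3(W) — all W, so L
n=5: →4(L), so W
n=6: →4(L), so W
n=7: →6(W) only, which is W, so L
n=8: →4(L), so W
n=9: →3(W), 6(W), 8(W) — all W, so L
n=10: →9(L), so W
n=11: →10(W) only, which is W, so L
n=12: →4(L), so W
n=13: →12(W) only, which is W, so L
n=14: →7(L), so W
n=15: →5(W), 10(W), 12(W), 14(W) — all W, so L
n=16: →15(L), so W
n=17: →16(W) only, which is W, so L
n=18: →9(L), so W
n=19: →18(W) only, which is W, so L
n=20: →15(L), so W
n=21: →7(L), so W
n=22: →11(L), so W
n=23: →22(W) only, which is W, so L
Reading off the rows marked L gives the requested list; there are 11 such values of n.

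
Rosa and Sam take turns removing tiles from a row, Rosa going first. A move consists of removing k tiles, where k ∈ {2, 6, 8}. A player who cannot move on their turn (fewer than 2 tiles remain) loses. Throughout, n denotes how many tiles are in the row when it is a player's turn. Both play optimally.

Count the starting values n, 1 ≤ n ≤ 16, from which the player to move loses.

Classify positions by backward induction: terminal positions (no move available) are L. From any other position, the mover wins iff some move reaches an L.
n=0: no move → L
n=1: no move → L
n=2: can move to 0, which is L ⇒ W
n=3: can move to 1, which is L ⇒ W
n=4: the only move is to 2(W), a W ⇒ L
n=5: the only move is to 3(W), a W ⇒ L
n=6: can move to 4, which is L ⇒ W
n=7: can move to 5, which is L ⇒ W
n=8: can move to 0, which is L ⇒ W
n=9: can move to 1, which is L ⇒ W
n=10: can move to 4, which is L ⇒ W
n=11: can move to 5, which is L ⇒ W
n=12: can move to 4, which is L ⇒ W
n=13: can move to 5, which is L ⇒ W
n=14: moves to 12(W), 8(W), 6(W); every one is W ⇒ L
n=15: moves to 13(W), 9(W), 7(W); every one is W ⇒ L
n=16: can move to 14, which is L ⇒ W
L entries with 1 ≤ n ≤ 16 (n=0 is outside the asked range and is not counted): n = 1, 4, 5, 14, 15; that makes 5.

5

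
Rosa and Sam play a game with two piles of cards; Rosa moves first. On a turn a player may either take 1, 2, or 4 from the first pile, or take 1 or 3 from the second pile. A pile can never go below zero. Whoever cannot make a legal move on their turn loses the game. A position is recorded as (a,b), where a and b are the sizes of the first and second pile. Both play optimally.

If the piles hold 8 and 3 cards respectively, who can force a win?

Rosa wins.

Compute win/loss labels from the base case upward. A position with no move is L. Any other position is W if it can reach an L in one move, else L.
No move ever increases a pile, so every position that can arise here has a ≤ 8 and b ≤ 3; it is enough to label the cells with 0 ≤ a ≤ 8 and 0 ≤ b ≤ 3.
Every move lowers a or b (never raises either), so fill the grid row by row in increasing a, and left to right within a row: each cell's successors are then already labelled.
      b=0  b=1  b=2  b=3
a=0:    L    W    L    W
a=1:    W    L    W    L
a=2:    W    W    W    W
a=3:    L    W    L    W
a=4:    W    L    W    L
a=5:    W    W    W    W
a=6:    L    W    L    W
a=7:    W    L    W    L
a=8:    W    W    W    W
Cells with no legal move (terminal, hence L): (0,0).
The remaining L cells, each justified by listing all of its moves:
(0,2): →(0,1)(W) only, which is W, so L
(1,1): →(0,1)(W), (1,0)(W) — all W, so L
(1,3): →(0,3)(W), (1,2)(W), (1,0)(W) — all W, so L
(3,0): →(2,0)(W), (1,0)(W) — all W, so L
(3,2): →(2,2)(W), (1,2)(W), (3,1)(W) — all W, so L
(4,1): →(3,1)(W), (2,1)(W), (0,1)(W), (4,0)(W) — all W, so L
(4,3): →(3,3)(W), (2,3)(W), (0,3)(W), (4,2)(W), (4,0)(W) — all W, so L
(6,0): →(5,0)(W), (4,0)(W), (2,0)(W) — all W, so L
(6,2): →(5,2)(W), (4,2)(W), (2,2)(W), (6,1)(W) — all W, so L
(7,1): →(6,1)(W), (5,1)(W), (3,1)(W), (7,0)(W) — all W, so L
(7,3): →(6,3)(W), (5,3)(W), (3,3)(W), (7,2)(W), (7,0)(W) — all W, so L
Every other cell has at least one move into one of the L cells above, so it is W.
The starting position (8,3) is W: Rosa should move to (7,3), handing over an L position.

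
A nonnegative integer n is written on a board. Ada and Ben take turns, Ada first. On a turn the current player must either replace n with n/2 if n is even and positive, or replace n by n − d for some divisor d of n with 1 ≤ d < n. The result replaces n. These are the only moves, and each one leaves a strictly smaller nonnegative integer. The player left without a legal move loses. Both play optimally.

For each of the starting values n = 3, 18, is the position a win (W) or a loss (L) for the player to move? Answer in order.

Compute win/loss labels from the base case upward. A position with no move is L. Any other position is W if it can reach an L in one move, else L.
n=0: no move → L
n=1: no move → L
n=2: →1(L), so W
n=3: →2(W) only, which is W, so L
n=4: →3(L), so W
n=5: →4(W) only, which is W, so L
n=6: →3(L), so W
n=7: →6(W) only, which is W, so L
n=8: →7(L), so W
n=9: →6(W), 8(W) — all W, so L
n=10: →5(L), so W
n=11: →10(W) only, which is W, so L
n=12: →9(L), so W
n=13: →12(W) only, which is W, so L
n=14: →7(L), so W
n=15: →10(W), 12(W), 14(W) — all W, so L
n=16: →15(L), so W
n=17: →16(W) only, which is W, so L
n=18: →9(L), so W

3: L, 18: W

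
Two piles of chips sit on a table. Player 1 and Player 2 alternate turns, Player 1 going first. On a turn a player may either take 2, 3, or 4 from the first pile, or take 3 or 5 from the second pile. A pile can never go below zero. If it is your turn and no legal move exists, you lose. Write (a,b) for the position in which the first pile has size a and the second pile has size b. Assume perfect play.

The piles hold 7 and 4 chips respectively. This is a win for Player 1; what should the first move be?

Move to (3,4).

Build the W/L table. Terminal = L. A non-terminal position is W if it has a move to some L; otherwise it is L.
No move ever increases a pile, so every position that can arise here has a ≤ 7 and b ≤ 4; it is enough to label the cells with 0 ≤ a ≤ 7 and 0 ≤ b ≤ 4.
Every move lowers a or b (never raises either), so fill the grid row by row in increasing a, and left to right within a row: each cell's successors are then already labelled.
      b=0  b=1  b=2  b=3  b=4
a=0:    L    L    L    W    W
a=1:    L    L    L    W    W
a=2:    W    W    W    L    L
a=3:    W    W    W    L    L
a=4:    W    W    W    W    W
a=5:    W    W    W    W    W
a=6:    L    L    L    W    W
a=7:    L    L    L    W    W
Cells with no legal move (terminal, hence L): (0,0), (0,1), (0,2), (1,0), (1,1), (1,2).
The remaining L cells, each justified by listing all of its moves:
(2,3): L (options (0,3)(W), (2,0)(W) are all W)
(2,4): L (options (0,4)(W), (2,1)(W) are all W)
(3,3): L (options (1,3)(W), (0,3)(W), (3,0)(W) are all W)
(3,4): L (options (1,4)(W), (0,4)(W), (3,1)(W) are all W)
(6,0): L (options (4,0)(W), (3,0)(W), (2,0)(W) are all W)
(6,1): L (options (4,1)(W), (3,1)(W), (2,1)(W) are all W)
(6,2): L (options (4,2)(W), (3,2)(W), (2,2)(W) are all W)
(7,0): L (options (5,0)(W), (4,0)(W), (3,0)(W) are all W)
(7,1): L (options (5,1)(W), (4,1)(W), (3,1)(W) are all W)
(7,2): L (options (5,2)(W), (4,2)(W), (3,2)(W) are all W)
Every other cell has at least one move into one of the L cells above, so it is W.
From (7,4), the L positions reachable in one move are: (3,4), (7,1). Any move reaching one of these is winning.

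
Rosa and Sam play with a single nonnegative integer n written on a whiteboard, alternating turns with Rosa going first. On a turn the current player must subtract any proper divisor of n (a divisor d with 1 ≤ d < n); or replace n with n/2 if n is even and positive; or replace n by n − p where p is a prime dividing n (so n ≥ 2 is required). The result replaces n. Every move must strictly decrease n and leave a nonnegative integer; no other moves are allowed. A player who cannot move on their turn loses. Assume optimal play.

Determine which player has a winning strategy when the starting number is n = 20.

Sam wins.

Work bottom-up. With no move the player to move loses. Otherwise the position is W if at least one move leads to an L position for the opponent, and L if every move leads to a W.
n=0: no move → L
n=1: no move → L
n=2: →0(L), so W
n=3: →0(L), so W
n=4: →2(W), 3(W) — all W, so L
n=5: →0(L), so W
n=6: →4(L), so W
n=7: →0(L), so W
n=8: →4(L), so W
n=9: →6(W), 8(W) — all W, so L
n=10: →9(L), so W
n=11: →0(L), so W
n=12: →9(L), so W
n=13: →0(L), so W
n=14: →7(W), 12(W), 13(W) — all W, so L
n=15: →14(L), so W
n=16: →14(L), so W
n=17: →0(L), so W
n=18: →9(L), so W
n=19: →0(L), so W
n=20: →10(W), 15(W), 16(W), 18(W), 19(W) — all W, so L
Every move from 20 reaches a W position, so the mover loses.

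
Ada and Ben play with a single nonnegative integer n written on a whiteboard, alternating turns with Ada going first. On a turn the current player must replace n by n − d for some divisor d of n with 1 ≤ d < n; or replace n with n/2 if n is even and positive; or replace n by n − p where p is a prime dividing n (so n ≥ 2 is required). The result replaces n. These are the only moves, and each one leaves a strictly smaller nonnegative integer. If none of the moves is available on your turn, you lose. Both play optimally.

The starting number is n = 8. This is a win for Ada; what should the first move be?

Move to 4.

Label each position W (a win for the player to move) or L (a loss). A position with no legal move is L; any other position is W exactly when some move reaches an L, and L when every move reaches a W.
n=0: no move → L
n=1: no move → L
n=2: can move to 0, which is L ⇒ W
n=3: can move to 0, which is L ⇒ W
n=4: moves to 2(W), 3(W); every one is W ⇒ L
n=5: can move to 0, which is L ⇒ W
n=6: can move to 4, which is L ⇒ W
n=7: can move to 0, which is L ⇒ W
n=8: can move to 4, which is L ⇒ W
From 8, the L positions reachable in one move are: 4.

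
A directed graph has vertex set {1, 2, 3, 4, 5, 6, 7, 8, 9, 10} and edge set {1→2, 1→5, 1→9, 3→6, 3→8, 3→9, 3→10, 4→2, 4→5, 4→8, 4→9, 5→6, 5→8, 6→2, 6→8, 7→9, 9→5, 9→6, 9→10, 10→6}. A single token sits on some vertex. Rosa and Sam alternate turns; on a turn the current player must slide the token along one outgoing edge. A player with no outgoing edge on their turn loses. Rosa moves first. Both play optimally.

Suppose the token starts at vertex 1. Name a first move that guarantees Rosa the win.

Move to 2.

Build the W/L table. Terminal = L. A non-terminal position is W if it has a move to some L; otherwise it is L.
Every edge goes from a vertex to one that appears earlier in the order 2, 8, 6, 5, 10, 9, 1, 7, 3, 4, so processing vertices in that order labels each vertex after all of its successors.
2: no outgoing edge → L
8: no outgoing edge → L
6: can move to 8, which is L ⇒ W
5: can move to 8, which is L ⇒ W
10: the only move is to 6(W), a W ⇒ L
9: can move to 10, which is L ⇒ W
1: can move to 2, which is L ⇒ W
7: the only move is to 9(W), a W ⇒ L
3: can move to 10, which is L ⇒ W
4: can move to 8, which is L ⇒ W
From 1, the L positions reachable in one move are: 2.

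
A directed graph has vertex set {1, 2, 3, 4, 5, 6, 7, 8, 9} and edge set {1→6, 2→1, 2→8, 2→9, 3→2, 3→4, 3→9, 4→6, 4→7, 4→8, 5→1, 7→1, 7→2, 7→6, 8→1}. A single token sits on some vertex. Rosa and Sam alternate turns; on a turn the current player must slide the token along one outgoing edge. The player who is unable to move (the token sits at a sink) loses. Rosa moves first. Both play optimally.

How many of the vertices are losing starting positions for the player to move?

4

Compute win/loss labels from the base case upward. A position with no move is L. Any other position is W if it can reach an L in one move, else L.
Every edge goes from a vertex to one that appears earlier in the order 9, 6, 1, 8, 5, 2, 7, 4, 3, so processing vertices in that order labels each vertex after all of its successors.
9: no outgoing edge → L
6: no outgoing edge → L
1: →6(L), so W
8: →1(W) only, which is W, so L
5: →1(W) only, which is W, so L
2: →8(L), so W
7: →6(L), so W
4: →8(L), so W
3: →9(L), so W
The L vertices are 5, 6, 8, 9; that is 4 in all.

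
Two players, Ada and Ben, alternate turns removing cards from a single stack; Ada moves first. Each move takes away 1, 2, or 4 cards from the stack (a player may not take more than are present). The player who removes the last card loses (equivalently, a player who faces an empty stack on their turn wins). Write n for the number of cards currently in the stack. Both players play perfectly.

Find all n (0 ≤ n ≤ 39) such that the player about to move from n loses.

1, 4, 7, 10, 13, 16, 19, 22, 25, 28, 31, 34, 37

Label each position W (a win for the player to move) or L (a loss). A position with no legal move is W; any other position is W exactly when some move reaches an L, and L when every move reaches a W.
n=0: no move; the opponent has just taken the last card and therefore loses → W
n=1: L (sole option 0(W) is W)
n=2: W (go to 1, an L position)
n=3: W (go to 1, an L position)
n=4: L (options 3(W), 2(W), 0(W) are all W)
n=5: W (go to 4, an L position)
n=6: W (go to 4, an L position)
n=7: L (options 6(W), 5(W), 3(W) are all W)
n=8: W (go to 7, an L position)
n=9: W (go to 7, an L position)
n=10: L (options 9(W), 8(W), 6(W) are all W)
n=11: W (go to 10, an L position)
n=12: W (go to 10, an L position)
n=13: L (options 12(W), 11(W), 9(W) are all W)
n=14: W (go to 13, an L position)
n=15: W (go to 13, an L position)
n=16: L (options 15(W), 14(W), 12(W) are all W)
n=17: W (go to 16, an L position)
n=18: W (go to 16, an L position)
n=19: L (options 18(W), 17(W), 15(W) are all W)
n=20: W (go to 19, an L position)
n=21: W (go to 19, an L position)
n=22: L (options 21(W), 20(W), 18(W) are all W)
n=23: W (go to 22, an L position)
n=24: W (go to 22, an L position)
n=25: L (options 24(W), 23(W), 21(W) are all W)
n=26: W (go to 25, an L position)
n=27: W (go to 25, an L position)
n=28: L (options 27(W), 26(W), 24(W) are all W)
n=29: W (go to 28, an L position)
n=30: W (go to 28, an L position)
n=31: L (options 30(W), 29(W), 27(W) are all W)
n=32: W (go to 31, an L position)
n=33: W (go to 31, an L position)
n=34: L (options 33(W), 32(W), 30(W) are all W)
n=35: W (go to 34, an L position)
n=36: W (go to 34, an L position)
n=37: L (options 36(W), 35(W), 33(W) are all W)
n=38: W (go to 37, an L position)
n=39: W (go to 37, an L position)
The losing starting values of n are exactly the entries labelled L in this table (13 of them).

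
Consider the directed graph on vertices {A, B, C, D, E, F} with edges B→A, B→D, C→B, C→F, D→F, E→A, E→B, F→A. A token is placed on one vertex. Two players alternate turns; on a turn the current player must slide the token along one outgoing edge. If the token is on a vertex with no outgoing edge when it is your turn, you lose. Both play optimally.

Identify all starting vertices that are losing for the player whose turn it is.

A, C, D

Use the standard recursion: the mover loses at a terminal position; elsewhere, the mover wins exactly when some move hands the opponent an L position.
Every edge goes from a vertex to one that appears earlier in the order A, F, D, B, E, C, so processing vertices in that order labels each vertex after all of its successors.
A: no outgoing edge → L
F: →A(L), so W
D: →F(W) only, which is W, so L
B: →D(L), so W
E: →A(L), so W
C: →B(W), F(W) — all W, so L
Reading off the rows marked L gives the requested list; there are 3 such vertices.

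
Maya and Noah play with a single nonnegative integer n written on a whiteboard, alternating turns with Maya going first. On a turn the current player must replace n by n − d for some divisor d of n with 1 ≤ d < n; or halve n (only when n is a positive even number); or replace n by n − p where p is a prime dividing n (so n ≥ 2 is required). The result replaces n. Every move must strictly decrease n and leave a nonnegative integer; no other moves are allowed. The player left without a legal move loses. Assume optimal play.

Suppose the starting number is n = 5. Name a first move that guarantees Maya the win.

Move to 0.

Use the standard recursion: the mover loses at a terminal position; elsewhere, the mover wins exactly when some move hands the opponent an L position.
n=0: no move → L
n=1: no move → L
n=2: can move to 0, which is L ⇒ W
n=3: can move to 0, which is L ⇒ W
n=4: moves to 2(W), 3(W); every one is W ⇒ L
n=5: can move to 0, which is L ⇒ W
From 5, the L positions reachable in one move are: 0, 4. Any move reaching one of these is winning.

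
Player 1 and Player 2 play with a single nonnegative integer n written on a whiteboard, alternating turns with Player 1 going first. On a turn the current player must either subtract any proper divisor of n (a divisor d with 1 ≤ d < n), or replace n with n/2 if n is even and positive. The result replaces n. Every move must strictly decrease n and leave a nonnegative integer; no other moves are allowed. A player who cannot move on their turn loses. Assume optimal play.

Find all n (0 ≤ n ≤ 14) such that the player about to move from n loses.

Classify positions by backward induction: terminal positions (no move available) are L. From any other position, the mover wins iff some move reaches an L.
n=0: no move → L
n=1: no move → L
n=2: →1(L), so W
n=3: →2(W) only, which is W, so L
n=4: →3(L), so W
n=5: →4(W) only, which is W, so L
n=6: →3(L), so W
n=7: →6(W) only, which is W, so L
n=8: →7(L), so W
n=9: →6(W), 8(W) — all W, so L
n=10: →5(L), so W
n=11: →10(W) only, which is W, so L
n=12: →9(L), so W
n=13: →12(W) only, which is W, so L
n=14: →7(L), so W
Reading off the rows marked L gives the requested list; there are 8 such values of n.

0, 1, 3, 5, 7, 9, 11, 13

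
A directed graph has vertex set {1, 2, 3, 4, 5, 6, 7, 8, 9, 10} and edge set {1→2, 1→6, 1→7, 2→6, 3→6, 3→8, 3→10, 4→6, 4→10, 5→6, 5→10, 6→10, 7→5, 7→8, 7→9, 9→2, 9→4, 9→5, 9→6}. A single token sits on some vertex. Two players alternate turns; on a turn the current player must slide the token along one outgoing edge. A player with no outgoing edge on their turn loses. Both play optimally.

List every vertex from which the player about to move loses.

Label each position W (a win for the player to move) or L (a loss). A position with no legal move is L; any other position is W exactly when some move reaches an L, and L when every move reaches a W.
Every edge goes from a vertex to one that appears earlier in the order 8, 10, 6, 4, 3, 2, 5, 9, 7, 1, so processing vertices in that order labels each vertex after all of its successors.
8: no outgoing edge → L
10: no outgoing edge → L
6: can move to 10, which is L ⇒ W
4: can move to 10, which is L ⇒ W
3: can move to 10, which is L ⇒ W
2: the only move is to 6(W), a W ⇒ L
5: can move to 10, which is L ⇒ W
9: can move to 2, which is L ⇒ W
7: can move to 8, which is L ⇒ W
1: can move to 2, which is L ⇒ W
The losing starting vertices are exactly the entries labelled L in this table (3 of them).

2, 8, 10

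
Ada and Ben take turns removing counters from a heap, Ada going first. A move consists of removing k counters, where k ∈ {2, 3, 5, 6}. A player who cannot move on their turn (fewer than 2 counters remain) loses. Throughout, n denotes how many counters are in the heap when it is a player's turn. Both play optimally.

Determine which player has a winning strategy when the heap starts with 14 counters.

Classify positions by backward induction: terminal positions (no move available) are L. From any other position, the mover wins iff some move reaches an L.
n=0: no move → L
n=1: no move → L
n=2: can move to 0, which is L ⇒ W
n=3: can move to 1, which is L ⇒ W
n=4: can move to 1, which is L ⇒ W
n=5: can move to 0, which is L ⇒ W
n=6: can move to 1, which is L ⇒ W
n=7: can move to 1, which is L ⇒ W
n=8: moves to 6(W), 5(W), 3(W), 2(W); every one is W ⇒ L
n=9: moves to 7(W), 6(W), 4(W), 3(W); every one is W ⇒ L
n=10: can move to 8, which is L ⇒ W
n=11: can move to 9, which is L ⇒ W
n=12: can move to 9, which is L ⇒ W
n=13: can move to 8, which is L ⇒ W
n=14: can move to 9, which is L ⇒ W
From 14 Ada can remove 5, leaving 9, reaching an L position.

Ada wins.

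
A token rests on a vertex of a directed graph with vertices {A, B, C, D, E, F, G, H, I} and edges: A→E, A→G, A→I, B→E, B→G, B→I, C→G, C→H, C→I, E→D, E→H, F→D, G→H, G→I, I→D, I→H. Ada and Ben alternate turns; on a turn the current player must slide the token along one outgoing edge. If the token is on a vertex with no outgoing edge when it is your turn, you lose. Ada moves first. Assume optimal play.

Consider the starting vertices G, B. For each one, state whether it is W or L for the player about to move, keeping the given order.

G: W, B: L

Build the W/L table. Terminal = L. A non-terminal position is W if it has a move to some L; otherwise it is L.
Every edge goes from a vertex to one that appears earlier in the order H, D, E, I, G, F, C, A, B, so processing vertices in that order labels each vertex after all of its successors.
H: no outgoing edge → L
D: no outgoing edge → L
E: can move to D, which is L ⇒ W
I: can move to D, which is L ⇒ W
G: can move to H, which is L ⇒ W
F: can move to D, which is L ⇒ W
C: can move to H, which is L ⇒ W
A: moves to G(W), I(W), E(W); every one is W ⇒ L
B: moves to G(W), I(W), E(W); every one is W ⇒ L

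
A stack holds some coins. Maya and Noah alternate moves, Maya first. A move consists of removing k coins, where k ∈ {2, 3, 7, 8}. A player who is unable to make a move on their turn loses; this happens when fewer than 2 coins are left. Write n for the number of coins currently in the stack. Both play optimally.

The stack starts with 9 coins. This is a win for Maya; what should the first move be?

Compute win/loss labels from the base case upward. A position with no move is L. Any other position is W if it can reach an L in one move, else L.
n=0: no move → L
n=1: no move → L
n=2: reaches L-position 0 → W
n=3: reaches L-position 1 → W
n=4: reaches L-position 1 → W
n=5: only reaches 3(W), 2(W), all W → L
n=6: only reaches 4(W), 3(W), all W → L
n=7: reaches L-position 5 → W
n=8: reaches L-position 6 → W
n=9: reaches L-position 6 → W
From 9, the L positions reachable in one move are: 6, 1. Any move reaching one of these is winning.

Remove 3, leaving 6.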